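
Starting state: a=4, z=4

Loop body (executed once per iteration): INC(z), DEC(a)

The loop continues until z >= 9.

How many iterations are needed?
5

Tracing iterations:
Initial: a=4, z=4
After iteration 1: a=3, z=5
After iteration 2: a=2, z=6
After iteration 3: a=1, z=7
After iteration 4: a=0, z=8
After iteration 5: a=-1, z=9
z >= 9 now holds, so the loop exits after 5 iterations.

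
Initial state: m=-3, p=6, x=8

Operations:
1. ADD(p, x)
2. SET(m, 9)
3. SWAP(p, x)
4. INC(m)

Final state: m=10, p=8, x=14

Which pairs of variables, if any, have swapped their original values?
None

Comparing initial and final values:
x: 8 → 14
p: 6 → 8
m: -3 → 10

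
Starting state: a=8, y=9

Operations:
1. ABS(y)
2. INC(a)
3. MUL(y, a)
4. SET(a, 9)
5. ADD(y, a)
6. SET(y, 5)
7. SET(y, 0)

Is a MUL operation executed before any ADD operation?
Yes

First MUL: step 3
First ADD: step 5
Since 3 < 5, MUL comes first.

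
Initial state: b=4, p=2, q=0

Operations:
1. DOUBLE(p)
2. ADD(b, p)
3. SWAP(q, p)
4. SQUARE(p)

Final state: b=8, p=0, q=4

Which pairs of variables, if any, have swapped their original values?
None

Comparing initial and final values:
p: 2 → 0
b: 4 → 8
q: 0 → 4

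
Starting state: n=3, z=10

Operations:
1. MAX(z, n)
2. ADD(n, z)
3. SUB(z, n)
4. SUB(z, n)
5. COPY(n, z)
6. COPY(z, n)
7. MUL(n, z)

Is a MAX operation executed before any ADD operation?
Yes

First MAX: step 1
First ADD: step 2
Since 1 < 2, MAX comes first.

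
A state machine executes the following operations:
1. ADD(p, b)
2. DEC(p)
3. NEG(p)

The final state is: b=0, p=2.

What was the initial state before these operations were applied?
b=0, p=-1

Working backwards:
Final state: b=0, p=2
Before step 3 (NEG(p)): b=0, p=-2
Before step 2 (DEC(p)): b=0, p=-1
Before step 1 (ADD(p, b)): b=0, p=-1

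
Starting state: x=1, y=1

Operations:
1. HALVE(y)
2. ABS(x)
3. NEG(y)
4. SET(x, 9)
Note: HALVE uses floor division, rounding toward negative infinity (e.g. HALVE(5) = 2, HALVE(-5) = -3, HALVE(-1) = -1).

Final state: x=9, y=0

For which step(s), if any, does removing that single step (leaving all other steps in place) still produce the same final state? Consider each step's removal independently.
Step(s) 2, 3

Testing removal of each single step:
Without step 1: final = x=9, y=-1 (different)
Without step 2: final = x=9, y=0 (same)
Without step 3: final = x=9, y=0 (same)
Without step 4: final = x=1, y=0 (different)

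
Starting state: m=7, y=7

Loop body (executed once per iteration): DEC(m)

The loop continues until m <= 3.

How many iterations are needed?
4

Tracing iterations:
Initial: m=7, y=7
After iteration 1: m=6, y=7
After iteration 2: m=5, y=7
After iteration 3: m=4, y=7
After iteration 4: m=3, y=7
m <= 3 now holds, so the loop exits after 4 iterations.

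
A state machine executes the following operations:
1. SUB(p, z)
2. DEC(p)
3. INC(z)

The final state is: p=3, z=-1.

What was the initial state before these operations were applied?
p=2, z=-2

Working backwards:
Final state: p=3, z=-1
Before step 3 (INC(z)): p=3, z=-2
Before step 2 (DEC(p)): p=4, z=-2
Before step 1 (SUB(p, z)): p=2, z=-2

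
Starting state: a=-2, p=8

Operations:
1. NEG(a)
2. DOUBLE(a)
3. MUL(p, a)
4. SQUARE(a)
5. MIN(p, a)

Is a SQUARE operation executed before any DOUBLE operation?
No

First SQUARE: step 4
First DOUBLE: step 2
Since 4 > 2, DOUBLE comes first.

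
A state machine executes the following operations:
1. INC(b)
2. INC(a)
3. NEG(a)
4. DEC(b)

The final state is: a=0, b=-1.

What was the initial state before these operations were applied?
a=-1, b=-1

Working backwards:
Final state: a=0, b=-1
Before step 4 (DEC(b)): a=0, b=0
Before step 3 (NEG(a)): a=0, b=0
Before step 2 (INC(a)): a=-1, b=0
Before step 1 (INC(b)): a=-1, b=-1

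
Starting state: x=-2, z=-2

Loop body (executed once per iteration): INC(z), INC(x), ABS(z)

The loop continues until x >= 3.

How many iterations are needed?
5

Tracing iterations:
Initial: x=-2, z=-2
After iteration 1: x=-1, z=1
After iteration 2: x=0, z=2
After iteration 3: x=1, z=3
After iteration 4: x=2, z=4
After iteration 5: x=3, z=5
x >= 3 now holds, so the loop exits after 5 iterations.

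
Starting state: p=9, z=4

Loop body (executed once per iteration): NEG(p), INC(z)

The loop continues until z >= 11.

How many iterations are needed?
7

Tracing iterations:
Initial: p=9, z=4
After iteration 1: p=-9, z=5
After iteration 2: p=9, z=6
After iteration 3: p=-9, z=7
After iteration 4: p=9, z=8
After iteration 5: p=-9, z=9
After iteration 6: p=9, z=10
After iteration 7: p=-9, z=11
z >= 11 now holds, so the loop exits after 7 iterations.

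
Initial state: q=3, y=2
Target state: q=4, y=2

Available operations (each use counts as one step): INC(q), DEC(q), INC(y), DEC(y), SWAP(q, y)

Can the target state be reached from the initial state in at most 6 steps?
Yes

Path (1 step): INC(q)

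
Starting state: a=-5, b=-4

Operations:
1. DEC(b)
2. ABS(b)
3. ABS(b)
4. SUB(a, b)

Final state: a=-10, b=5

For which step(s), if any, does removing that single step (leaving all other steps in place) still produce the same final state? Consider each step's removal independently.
Step(s) 2, 3

Testing removal of each single step:
Without step 1: final = a=-9, b=4 (different)
Without step 2: final = a=-10, b=5 (same)
Without step 3: final = a=-10, b=5 (same)
Without step 4: final = a=-5, b=5 (different)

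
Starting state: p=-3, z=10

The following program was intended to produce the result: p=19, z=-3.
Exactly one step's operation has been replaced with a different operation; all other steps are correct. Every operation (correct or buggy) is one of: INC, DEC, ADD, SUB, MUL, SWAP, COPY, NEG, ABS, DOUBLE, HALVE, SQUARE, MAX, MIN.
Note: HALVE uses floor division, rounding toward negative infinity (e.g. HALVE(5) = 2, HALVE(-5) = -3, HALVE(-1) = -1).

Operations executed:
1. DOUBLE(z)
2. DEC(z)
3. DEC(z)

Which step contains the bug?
Step 3

Trace with buggy code:
Initial: p=-3, z=10
After step 1: p=-3, z=20
After step 2: p=-3, z=19
After step 3: p=-3, z=18
Actual final p=-3, z=18 ≠ expected p=19, z=-3.
Step 3 is the only position where a single-operation replacement can produce the expected result.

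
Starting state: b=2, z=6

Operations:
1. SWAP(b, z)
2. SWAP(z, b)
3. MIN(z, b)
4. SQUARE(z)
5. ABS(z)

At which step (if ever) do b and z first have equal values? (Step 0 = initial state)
Step 3

b and z first become equal after step 3.

Comparing values at each step:
Initial: b=2, z=6
After step 1: b=6, z=2
After step 2: b=2, z=6
After step 3: b=2, z=2 ← equal!
After step 4: b=2, z=4
After step 5: b=2, z=4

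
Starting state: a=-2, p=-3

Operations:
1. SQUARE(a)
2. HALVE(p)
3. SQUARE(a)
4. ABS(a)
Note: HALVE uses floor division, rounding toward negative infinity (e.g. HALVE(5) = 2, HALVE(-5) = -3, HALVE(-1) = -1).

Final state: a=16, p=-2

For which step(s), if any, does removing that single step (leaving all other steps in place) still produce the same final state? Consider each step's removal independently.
Step(s) 4

Testing removal of each single step:
Without step 1: final = a=4, p=-2 (different)
Without step 2: final = a=16, p=-3 (different)
Without step 3: final = a=4, p=-2 (different)
Without step 4: final = a=16, p=-2 (same)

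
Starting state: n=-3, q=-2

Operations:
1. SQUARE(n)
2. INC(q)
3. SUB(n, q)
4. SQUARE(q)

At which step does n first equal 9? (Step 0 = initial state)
Step 1

Tracing n:
Initial: n = -3
After step 1: n = 9 ← first occurrence
After step 2: n = 9
After step 3: n = 10
After step 4: n = 10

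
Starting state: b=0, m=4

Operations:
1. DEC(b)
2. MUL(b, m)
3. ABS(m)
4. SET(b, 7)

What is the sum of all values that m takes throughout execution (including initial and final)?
20

Values of m at each step:
Initial: m = 4
After step 1: m = 4
After step 2: m = 4
After step 3: m = 4
After step 4: m = 4
Sum = 4 + 4 + 4 + 4 + 4 = 20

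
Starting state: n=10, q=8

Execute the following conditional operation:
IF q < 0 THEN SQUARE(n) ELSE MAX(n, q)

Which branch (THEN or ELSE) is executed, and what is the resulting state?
Branch: ELSE, Final state: n=10, q=8

Evaluating condition: q < 0
q = 8
Condition is False, so ELSE branch executes
After MAX(n, q): n=10, q=8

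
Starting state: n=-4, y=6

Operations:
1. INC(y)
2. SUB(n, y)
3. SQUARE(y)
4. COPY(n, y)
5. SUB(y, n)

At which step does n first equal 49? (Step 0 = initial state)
Step 4

Tracing n:
Initial: n = -4
After step 1: n = -4
After step 2: n = -11
After step 3: n = -11
After step 4: n = 49 ← first occurrence
After step 5: n = 49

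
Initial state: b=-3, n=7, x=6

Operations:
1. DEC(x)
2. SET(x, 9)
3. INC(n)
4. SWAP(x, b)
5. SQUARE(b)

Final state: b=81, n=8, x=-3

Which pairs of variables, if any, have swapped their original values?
None

Comparing initial and final values:
n: 7 → 8
b: -3 → 81
x: 6 → -3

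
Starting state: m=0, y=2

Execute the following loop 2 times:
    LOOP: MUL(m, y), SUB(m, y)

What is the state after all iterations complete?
m=-6, y=2

Iteration trace:
Start: m=0, y=2
After iteration 1: m=-2, y=2
After iteration 2: m=-6, y=2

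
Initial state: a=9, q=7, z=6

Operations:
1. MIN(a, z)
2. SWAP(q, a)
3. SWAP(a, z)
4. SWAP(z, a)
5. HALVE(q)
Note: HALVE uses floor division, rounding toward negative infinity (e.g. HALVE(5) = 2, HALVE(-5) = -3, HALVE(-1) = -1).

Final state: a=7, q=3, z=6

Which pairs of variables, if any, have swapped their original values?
None

Comparing initial and final values:
z: 6 → 6
q: 7 → 3
a: 9 → 7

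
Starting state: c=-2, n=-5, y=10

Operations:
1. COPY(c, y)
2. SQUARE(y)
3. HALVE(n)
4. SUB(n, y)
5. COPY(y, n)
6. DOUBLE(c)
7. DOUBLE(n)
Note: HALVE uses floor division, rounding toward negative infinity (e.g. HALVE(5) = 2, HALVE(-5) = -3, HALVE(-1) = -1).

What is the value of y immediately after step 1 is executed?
y = 10

Tracing y through execution:
Initial: y = 10
After step 1 (COPY(c, y)): y = 10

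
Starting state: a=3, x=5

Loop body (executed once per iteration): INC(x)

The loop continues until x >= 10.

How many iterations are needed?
5

Tracing iterations:
Initial: a=3, x=5
After iteration 1: a=3, x=6
After iteration 2: a=3, x=7
After iteration 3: a=3, x=8
After iteration 4: a=3, x=9
After iteration 5: a=3, x=10
x >= 10 now holds, so the loop exits after 5 iterations.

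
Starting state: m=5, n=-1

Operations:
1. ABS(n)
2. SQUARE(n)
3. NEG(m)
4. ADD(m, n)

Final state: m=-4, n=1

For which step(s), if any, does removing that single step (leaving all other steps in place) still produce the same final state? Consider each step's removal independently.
Step(s) 1, 2

Testing removal of each single step:
Without step 1: final = m=-4, n=1 (same)
Without step 2: final = m=-4, n=1 (same)
Without step 3: final = m=6, n=1 (different)
Without step 4: final = m=-5, n=1 (different)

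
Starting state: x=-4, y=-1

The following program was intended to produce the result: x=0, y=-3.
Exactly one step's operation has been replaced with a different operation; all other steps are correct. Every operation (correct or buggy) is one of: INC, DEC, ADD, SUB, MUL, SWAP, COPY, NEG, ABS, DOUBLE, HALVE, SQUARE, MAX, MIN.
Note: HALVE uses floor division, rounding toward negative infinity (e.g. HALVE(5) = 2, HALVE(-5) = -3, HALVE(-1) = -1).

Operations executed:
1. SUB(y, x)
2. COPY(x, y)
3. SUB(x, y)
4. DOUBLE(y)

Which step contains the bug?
Step 4

Trace with buggy code:
Initial: x=-4, y=-1
After step 1: x=-4, y=3
After step 2: x=3, y=3
After step 3: x=0, y=3
After step 4: x=0, y=6
Actual final x=0, y=6 ≠ expected x=0, y=-3.
Step 4 is the only position where a single-operation replacement can produce the expected result.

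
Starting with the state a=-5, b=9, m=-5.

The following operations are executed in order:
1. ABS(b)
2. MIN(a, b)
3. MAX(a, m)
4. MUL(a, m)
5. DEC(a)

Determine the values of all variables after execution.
{a: 24, b: 9, m: -5}

Step-by-step execution:
Initial: a=-5, b=9, m=-5
After step 1 (ABS(b)): a=-5, b=9, m=-5
After step 2 (MIN(a, b)): a=-5, b=9, m=-5
After step 3 (MAX(a, m)): a=-5, b=9, m=-5
After step 4 (MUL(a, m)): a=25, b=9, m=-5
After step 5 (DEC(a)): a=24, b=9, m=-5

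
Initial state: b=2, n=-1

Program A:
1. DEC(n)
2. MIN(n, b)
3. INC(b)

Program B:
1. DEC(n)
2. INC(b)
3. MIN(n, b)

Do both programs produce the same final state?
Yes

Program A final state: b=3, n=-2
Program B final state: b=3, n=-2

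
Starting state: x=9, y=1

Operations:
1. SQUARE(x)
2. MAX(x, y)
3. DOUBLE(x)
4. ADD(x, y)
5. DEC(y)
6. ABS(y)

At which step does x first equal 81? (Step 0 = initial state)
Step 1

Tracing x:
Initial: x = 9
After step 1: x = 81 ← first occurrence
After step 2: x = 81
After step 3: x = 162
After step 4: x = 163
After step 5: x = 163
After step 6: x = 163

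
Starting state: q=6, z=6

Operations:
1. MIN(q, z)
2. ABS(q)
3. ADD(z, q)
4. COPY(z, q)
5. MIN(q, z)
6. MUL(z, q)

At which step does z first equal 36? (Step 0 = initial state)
Step 6

Tracing z:
Initial: z = 6
After step 1: z = 6
After step 2: z = 6
After step 3: z = 12
After step 4: z = 6
After step 5: z = 6
After step 6: z = 36 ← first occurrence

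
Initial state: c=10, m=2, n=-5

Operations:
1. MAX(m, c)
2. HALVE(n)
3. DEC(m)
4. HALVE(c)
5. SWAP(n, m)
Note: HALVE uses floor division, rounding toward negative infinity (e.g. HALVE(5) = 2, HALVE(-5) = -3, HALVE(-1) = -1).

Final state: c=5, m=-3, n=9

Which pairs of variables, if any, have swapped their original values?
None

Comparing initial and final values:
n: -5 → 9
c: 10 → 5
m: 2 → -3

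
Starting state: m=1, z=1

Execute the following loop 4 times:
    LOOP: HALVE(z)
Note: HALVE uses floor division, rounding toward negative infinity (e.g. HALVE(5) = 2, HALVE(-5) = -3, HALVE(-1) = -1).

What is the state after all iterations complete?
m=1, z=0

Iteration trace:
Start: m=1, z=1
After iteration 1: m=1, z=0
After iteration 2: m=1, z=0
After iteration 3: m=1, z=0
After iteration 4: m=1, z=0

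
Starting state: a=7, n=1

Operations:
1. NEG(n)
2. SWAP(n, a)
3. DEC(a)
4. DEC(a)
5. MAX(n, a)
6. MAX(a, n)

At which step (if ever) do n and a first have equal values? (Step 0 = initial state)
Step 6

n and a first become equal after step 6.

Comparing values at each step:
Initial: n=1, a=7
After step 1: n=-1, a=7
After step 2: n=7, a=-1
After step 3: n=7, a=-2
After step 4: n=7, a=-3
After step 5: n=7, a=-3
After step 6: n=7, a=7 ← equal!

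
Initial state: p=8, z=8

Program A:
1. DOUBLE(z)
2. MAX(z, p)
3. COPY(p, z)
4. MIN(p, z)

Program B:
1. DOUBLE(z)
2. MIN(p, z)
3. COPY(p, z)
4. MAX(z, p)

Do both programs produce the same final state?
Yes

Program A final state: p=16, z=16
Program B final state: p=16, z=16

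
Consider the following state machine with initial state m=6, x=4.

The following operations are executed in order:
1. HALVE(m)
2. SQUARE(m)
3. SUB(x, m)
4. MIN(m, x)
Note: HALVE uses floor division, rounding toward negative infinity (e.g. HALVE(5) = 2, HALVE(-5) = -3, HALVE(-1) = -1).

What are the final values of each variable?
{m: -5, x: -5}

Step-by-step execution:
Initial: m=6, x=4
After step 1 (HALVE(m)): m=3, x=4
After step 2 (SQUARE(m)): m=9, x=4
After step 3 (SUB(x, m)): m=9, x=-5
After step 4 (MIN(m, x)): m=-5, x=-5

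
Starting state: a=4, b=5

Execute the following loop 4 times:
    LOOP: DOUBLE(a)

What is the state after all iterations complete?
a=64, b=5

Iteration trace:
Start: a=4, b=5
After iteration 1: a=8, b=5
After iteration 2: a=16, b=5
After iteration 3: a=32, b=5
After iteration 4: a=64, b=5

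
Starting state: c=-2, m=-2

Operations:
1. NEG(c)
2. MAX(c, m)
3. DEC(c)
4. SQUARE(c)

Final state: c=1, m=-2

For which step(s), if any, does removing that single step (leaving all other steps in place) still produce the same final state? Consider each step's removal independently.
Step(s) 2, 4

Testing removal of each single step:
Without step 1: final = c=9, m=-2 (different)
Without step 2: final = c=1, m=-2 (same)
Without step 3: final = c=4, m=-2 (different)
Without step 4: final = c=1, m=-2 (same)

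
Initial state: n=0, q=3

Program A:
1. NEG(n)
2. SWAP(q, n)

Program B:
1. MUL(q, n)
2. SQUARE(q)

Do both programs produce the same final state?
No

Program A final state: n=3, q=0
Program B final state: n=0, q=0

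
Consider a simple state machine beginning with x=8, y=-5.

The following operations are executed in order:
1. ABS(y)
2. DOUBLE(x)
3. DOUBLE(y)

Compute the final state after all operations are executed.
{x: 16, y: 10}

Step-by-step execution:
Initial: x=8, y=-5
After step 1 (ABS(y)): x=8, y=5
After step 2 (DOUBLE(x)): x=16, y=5
After step 3 (DOUBLE(y)): x=16, y=10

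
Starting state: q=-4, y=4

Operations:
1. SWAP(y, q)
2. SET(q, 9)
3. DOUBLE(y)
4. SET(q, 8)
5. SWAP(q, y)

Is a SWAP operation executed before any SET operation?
Yes

First SWAP: step 1
First SET: step 2
Since 1 < 2, SWAP comes first.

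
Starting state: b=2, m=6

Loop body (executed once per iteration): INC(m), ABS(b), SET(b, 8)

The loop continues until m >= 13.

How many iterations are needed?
7

Tracing iterations:
Initial: b=2, m=6
After iteration 1: b=8, m=7
After iteration 2: b=8, m=8
After iteration 3: b=8, m=9
After iteration 4: b=8, m=10
After iteration 5: b=8, m=11
After iteration 6: b=8, m=12
After iteration 7: b=8, m=13
m >= 13 now holds, so the loop exits after 7 iterations.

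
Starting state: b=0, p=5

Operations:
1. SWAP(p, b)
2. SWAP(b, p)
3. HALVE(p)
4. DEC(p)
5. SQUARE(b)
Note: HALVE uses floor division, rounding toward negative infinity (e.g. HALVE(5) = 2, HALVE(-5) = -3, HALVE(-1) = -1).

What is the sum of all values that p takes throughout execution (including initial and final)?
14

Values of p at each step:
Initial: p = 5
After step 1: p = 0
After step 2: p = 5
After step 3: p = 2
After step 4: p = 1
After step 5: p = 1
Sum = 5 + 0 + 5 + 2 + 1 + 1 = 14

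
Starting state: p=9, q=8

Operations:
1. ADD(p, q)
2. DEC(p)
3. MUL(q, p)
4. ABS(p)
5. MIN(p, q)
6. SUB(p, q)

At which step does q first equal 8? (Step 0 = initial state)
Step 0

Tracing q:
Initial: q = 8 ← first occurrence
After step 1: q = 8
After step 2: q = 8
After step 3: q = 128
After step 4: q = 128
After step 5: q = 128
After step 6: q = 128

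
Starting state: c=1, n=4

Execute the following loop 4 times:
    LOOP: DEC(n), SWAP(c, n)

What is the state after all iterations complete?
c=-1, n=2

Iteration trace:
Start: c=1, n=4
After iteration 1: c=3, n=1
After iteration 2: c=0, n=3
After iteration 3: c=2, n=0
After iteration 4: c=-1, n=2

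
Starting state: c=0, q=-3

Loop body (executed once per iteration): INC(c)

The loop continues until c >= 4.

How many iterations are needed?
4

Tracing iterations:
Initial: c=0, q=-3
After iteration 1: c=1, q=-3
After iteration 2: c=2, q=-3
After iteration 3: c=3, q=-3
After iteration 4: c=4, q=-3
c >= 4 now holds, so the loop exits after 4 iterations.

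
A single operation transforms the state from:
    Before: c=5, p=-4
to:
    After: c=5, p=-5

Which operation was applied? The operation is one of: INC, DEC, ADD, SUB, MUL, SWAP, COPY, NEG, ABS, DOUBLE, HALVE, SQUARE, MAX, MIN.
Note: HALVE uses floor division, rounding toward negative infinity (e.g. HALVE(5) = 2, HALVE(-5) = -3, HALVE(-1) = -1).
DEC(p)

Analyzing the change:
Before: c=5, p=-4
After: c=5, p=-5
Variable p changed from -4 to -5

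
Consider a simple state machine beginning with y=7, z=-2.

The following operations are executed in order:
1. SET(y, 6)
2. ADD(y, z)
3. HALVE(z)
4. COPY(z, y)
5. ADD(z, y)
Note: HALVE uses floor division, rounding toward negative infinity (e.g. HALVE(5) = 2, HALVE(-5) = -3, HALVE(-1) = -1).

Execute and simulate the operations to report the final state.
{y: 4, z: 8}

Step-by-step execution:
Initial: y=7, z=-2
After step 1 (SET(y, 6)): y=6, z=-2
After step 2 (ADD(y, z)): y=4, z=-2
After step 3 (HALVE(z)): y=4, z=-1
After step 4 (COPY(z, y)): y=4, z=4
After step 5 (ADD(z, y)): y=4, z=8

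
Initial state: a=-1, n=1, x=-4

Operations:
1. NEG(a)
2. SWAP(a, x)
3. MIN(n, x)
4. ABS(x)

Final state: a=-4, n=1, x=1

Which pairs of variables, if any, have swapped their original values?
None

Comparing initial and final values:
n: 1 → 1
a: -1 → -4
x: -4 → 1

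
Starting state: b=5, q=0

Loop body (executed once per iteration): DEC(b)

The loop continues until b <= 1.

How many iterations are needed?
4

Tracing iterations:
Initial: b=5, q=0
After iteration 1: b=4, q=0
After iteration 2: b=3, q=0
After iteration 3: b=2, q=0
After iteration 4: b=1, q=0
b <= 1 now holds, so the loop exits after 4 iterations.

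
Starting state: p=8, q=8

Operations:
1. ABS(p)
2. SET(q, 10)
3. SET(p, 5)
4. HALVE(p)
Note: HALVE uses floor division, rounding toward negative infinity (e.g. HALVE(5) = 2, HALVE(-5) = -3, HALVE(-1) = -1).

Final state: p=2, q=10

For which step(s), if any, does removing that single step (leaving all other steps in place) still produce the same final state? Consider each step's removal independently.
Step(s) 1

Testing removal of each single step:
Without step 1: final = p=2, q=10 (same)
Without step 2: final = p=2, q=8 (different)
Without step 3: final = p=4, q=10 (different)
Without step 4: final = p=5, q=10 (different)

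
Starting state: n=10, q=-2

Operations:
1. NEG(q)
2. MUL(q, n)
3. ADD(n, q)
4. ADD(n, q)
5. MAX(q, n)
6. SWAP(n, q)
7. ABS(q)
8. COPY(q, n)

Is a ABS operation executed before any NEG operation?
No

First ABS: step 7
First NEG: step 1
Since 7 > 1, NEG comes first.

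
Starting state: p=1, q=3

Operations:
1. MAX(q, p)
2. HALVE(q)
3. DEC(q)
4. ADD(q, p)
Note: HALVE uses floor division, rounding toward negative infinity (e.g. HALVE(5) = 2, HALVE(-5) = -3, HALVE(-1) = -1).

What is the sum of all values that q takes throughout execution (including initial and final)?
8

Values of q at each step:
Initial: q = 3
After step 1: q = 3
After step 2: q = 1
After step 3: q = 0
After step 4: q = 1
Sum = 3 + 3 + 1 + 0 + 1 = 8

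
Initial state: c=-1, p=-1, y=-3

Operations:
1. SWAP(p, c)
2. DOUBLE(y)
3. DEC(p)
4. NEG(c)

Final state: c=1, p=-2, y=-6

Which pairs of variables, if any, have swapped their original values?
None

Comparing initial and final values:
y: -3 → -6
p: -1 → -2
c: -1 → 1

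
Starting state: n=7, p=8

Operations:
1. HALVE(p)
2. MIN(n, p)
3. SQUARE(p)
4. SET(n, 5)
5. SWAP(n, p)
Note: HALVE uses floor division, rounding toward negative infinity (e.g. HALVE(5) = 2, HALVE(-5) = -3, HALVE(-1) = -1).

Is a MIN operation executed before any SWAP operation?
Yes

First MIN: step 2
First SWAP: step 5
Since 2 < 5, MIN comes first.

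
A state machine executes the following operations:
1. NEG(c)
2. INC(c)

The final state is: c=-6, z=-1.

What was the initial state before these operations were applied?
c=7, z=-1

Working backwards:
Final state: c=-6, z=-1
Before step 2 (INC(c)): c=-7, z=-1
Before step 1 (NEG(c)): c=7, z=-1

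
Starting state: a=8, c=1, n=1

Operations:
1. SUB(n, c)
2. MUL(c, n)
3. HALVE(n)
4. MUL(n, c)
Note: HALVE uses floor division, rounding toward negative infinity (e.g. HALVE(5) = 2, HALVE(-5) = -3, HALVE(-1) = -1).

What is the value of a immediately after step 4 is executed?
a = 8

Tracing a through execution:
Initial: a = 8
After step 1 (SUB(n, c)): a = 8
After step 2 (MUL(c, n)): a = 8
After step 3 (HALVE(n)): a = 8
After step 4 (MUL(n, c)): a = 8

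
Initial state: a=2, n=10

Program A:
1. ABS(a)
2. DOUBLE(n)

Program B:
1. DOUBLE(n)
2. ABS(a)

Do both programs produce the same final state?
Yes

Program A final state: a=2, n=20
Program B final state: a=2, n=20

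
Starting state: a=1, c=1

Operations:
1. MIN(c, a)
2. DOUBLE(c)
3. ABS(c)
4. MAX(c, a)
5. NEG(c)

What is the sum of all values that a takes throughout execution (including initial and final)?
6

Values of a at each step:
Initial: a = 1
After step 1: a = 1
After step 2: a = 1
After step 3: a = 1
After step 4: a = 1
After step 5: a = 1
Sum = 1 + 1 + 1 + 1 + 1 + 1 = 6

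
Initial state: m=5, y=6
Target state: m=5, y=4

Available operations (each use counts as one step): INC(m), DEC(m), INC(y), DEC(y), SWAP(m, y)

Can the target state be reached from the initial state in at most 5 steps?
Yes

Path (2 steps): DEC(y) → DEC(y)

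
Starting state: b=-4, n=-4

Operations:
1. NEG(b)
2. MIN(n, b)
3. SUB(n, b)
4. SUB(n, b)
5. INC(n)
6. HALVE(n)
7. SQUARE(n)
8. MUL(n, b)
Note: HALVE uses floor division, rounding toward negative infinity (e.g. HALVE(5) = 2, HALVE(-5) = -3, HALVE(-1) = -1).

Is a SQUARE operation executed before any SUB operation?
No

First SQUARE: step 7
First SUB: step 3
Since 7 > 3, SUB comes first.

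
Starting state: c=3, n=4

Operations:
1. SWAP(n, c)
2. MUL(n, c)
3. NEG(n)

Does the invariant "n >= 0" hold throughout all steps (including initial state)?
No, violated after step 3

The invariant is violated after step 3.

State at each step:
Initial: c=3, n=4
After step 1: c=4, n=3
After step 2: c=4, n=12
After step 3: c=4, n=-12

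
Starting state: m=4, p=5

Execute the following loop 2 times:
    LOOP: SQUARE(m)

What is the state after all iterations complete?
m=256, p=5

Iteration trace:
Start: m=4, p=5
After iteration 1: m=16, p=5
After iteration 2: m=256, p=5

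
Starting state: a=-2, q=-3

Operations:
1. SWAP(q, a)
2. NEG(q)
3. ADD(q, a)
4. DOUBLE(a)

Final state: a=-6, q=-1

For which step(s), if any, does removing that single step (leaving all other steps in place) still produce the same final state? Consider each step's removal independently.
None - removing any single step changes the final result

Testing removal of each single step:
Without step 1: final = a=-4, q=1 (different)
Without step 2: final = a=-6, q=-5 (different)
Without step 3: final = a=-6, q=2 (different)
Without step 4: final = a=-3, q=-1 (different)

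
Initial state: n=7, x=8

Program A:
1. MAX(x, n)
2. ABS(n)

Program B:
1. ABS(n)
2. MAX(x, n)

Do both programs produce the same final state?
Yes

Program A final state: n=7, x=8
Program B final state: n=7, x=8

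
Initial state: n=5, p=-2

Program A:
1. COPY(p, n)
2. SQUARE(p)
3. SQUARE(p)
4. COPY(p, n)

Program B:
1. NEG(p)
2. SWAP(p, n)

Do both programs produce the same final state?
No

Program A final state: n=5, p=5
Program B final state: n=2, p=5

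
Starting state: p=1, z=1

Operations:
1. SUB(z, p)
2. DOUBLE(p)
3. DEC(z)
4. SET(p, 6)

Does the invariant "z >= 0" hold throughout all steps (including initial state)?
No, violated after step 3

The invariant is violated after step 3.

State at each step:
Initial: p=1, z=1
After step 1: p=1, z=0
After step 2: p=2, z=0
After step 3: p=2, z=-1
After step 4: p=6, z=-1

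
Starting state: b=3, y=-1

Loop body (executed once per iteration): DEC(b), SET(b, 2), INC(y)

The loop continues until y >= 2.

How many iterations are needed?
3

Tracing iterations:
Initial: b=3, y=-1
After iteration 1: b=2, y=0
After iteration 2: b=2, y=1
After iteration 3: b=2, y=2
y >= 2 now holds, so the loop exits after 3 iterations.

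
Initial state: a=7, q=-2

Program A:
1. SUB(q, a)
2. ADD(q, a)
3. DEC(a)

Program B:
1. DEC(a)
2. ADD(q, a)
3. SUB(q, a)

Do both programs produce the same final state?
Yes

Program A final state: a=6, q=-2
Program B final state: a=6, q=-2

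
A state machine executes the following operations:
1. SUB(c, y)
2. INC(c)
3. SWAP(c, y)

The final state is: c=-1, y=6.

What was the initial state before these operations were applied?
c=4, y=-1

Working backwards:
Final state: c=-1, y=6
Before step 3 (SWAP(c, y)): c=6, y=-1
Before step 2 (INC(c)): c=5, y=-1
Before step 1 (SUB(c, y)): c=4, y=-1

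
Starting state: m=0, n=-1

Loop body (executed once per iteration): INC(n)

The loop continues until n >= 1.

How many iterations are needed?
2

Tracing iterations:
Initial: m=0, n=-1
After iteration 1: m=0, n=0
After iteration 2: m=0, n=1
n >= 1 now holds, so the loop exits after 2 iterations.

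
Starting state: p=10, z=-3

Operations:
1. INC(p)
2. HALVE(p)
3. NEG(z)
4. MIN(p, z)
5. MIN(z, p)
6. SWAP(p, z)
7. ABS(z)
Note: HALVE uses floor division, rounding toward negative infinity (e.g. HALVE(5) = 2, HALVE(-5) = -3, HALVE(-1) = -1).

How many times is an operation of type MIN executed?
2

Counting MIN operations:
Step 4: MIN(p, z) ← MIN
Step 5: MIN(z, p) ← MIN
Total: 2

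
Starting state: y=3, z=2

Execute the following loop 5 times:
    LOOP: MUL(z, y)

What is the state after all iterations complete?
y=3, z=486

Iteration trace:
Start: y=3, z=2
After iteration 1: y=3, z=6
After iteration 2: y=3, z=18
After iteration 3: y=3, z=54
After iteration 4: y=3, z=162
After iteration 5: y=3, z=486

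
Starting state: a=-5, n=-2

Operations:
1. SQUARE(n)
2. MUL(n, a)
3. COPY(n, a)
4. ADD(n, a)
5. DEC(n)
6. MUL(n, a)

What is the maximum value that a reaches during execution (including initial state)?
-5

Values of a at each step:
Initial: a = -5 ← maximum
After step 1: a = -5
After step 2: a = -5
After step 3: a = -5
After step 4: a = -5
After step 5: a = -5
After step 6: a = -5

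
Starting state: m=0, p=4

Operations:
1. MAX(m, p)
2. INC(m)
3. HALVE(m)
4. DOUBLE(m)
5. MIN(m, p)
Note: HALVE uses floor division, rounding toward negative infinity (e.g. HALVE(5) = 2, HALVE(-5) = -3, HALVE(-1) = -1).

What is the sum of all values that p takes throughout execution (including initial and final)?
24

Values of p at each step:
Initial: p = 4
After step 1: p = 4
After step 2: p = 4
After step 3: p = 4
After step 4: p = 4
After step 5: p = 4
Sum = 4 + 4 + 4 + 4 + 4 + 4 = 24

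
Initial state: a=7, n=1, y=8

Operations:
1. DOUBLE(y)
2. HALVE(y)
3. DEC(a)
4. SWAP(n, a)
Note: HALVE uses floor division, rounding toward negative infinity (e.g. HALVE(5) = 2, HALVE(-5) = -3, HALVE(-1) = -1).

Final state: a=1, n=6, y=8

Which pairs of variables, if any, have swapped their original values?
None

Comparing initial and final values:
n: 1 → 6
y: 8 → 8
a: 7 → 1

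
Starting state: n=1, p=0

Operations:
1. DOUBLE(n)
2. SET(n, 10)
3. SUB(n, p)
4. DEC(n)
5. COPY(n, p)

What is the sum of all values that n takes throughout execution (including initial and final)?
32

Values of n at each step:
Initial: n = 1
After step 1: n = 2
After step 2: n = 10
After step 3: n = 10
After step 4: n = 9
After step 5: n = 0
Sum = 1 + 2 + 10 + 10 + 9 + 0 = 32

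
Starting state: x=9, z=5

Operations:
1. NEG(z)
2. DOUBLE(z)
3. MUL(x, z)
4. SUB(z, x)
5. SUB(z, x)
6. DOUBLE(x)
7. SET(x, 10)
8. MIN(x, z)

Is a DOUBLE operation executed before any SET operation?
Yes

First DOUBLE: step 2
First SET: step 7
Since 2 < 7, DOUBLE comes first.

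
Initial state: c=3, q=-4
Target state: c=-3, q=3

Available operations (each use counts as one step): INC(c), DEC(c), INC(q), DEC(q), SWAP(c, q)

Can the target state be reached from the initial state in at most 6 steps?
Yes

Path (2 steps): INC(q) → SWAP(c, q)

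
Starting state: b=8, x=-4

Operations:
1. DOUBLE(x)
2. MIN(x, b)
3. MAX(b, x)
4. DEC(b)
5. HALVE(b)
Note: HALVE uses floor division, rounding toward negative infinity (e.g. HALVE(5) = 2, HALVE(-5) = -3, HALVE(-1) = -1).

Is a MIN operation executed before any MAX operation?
Yes

First MIN: step 2
First MAX: step 3
Since 2 < 3, MIN comes first.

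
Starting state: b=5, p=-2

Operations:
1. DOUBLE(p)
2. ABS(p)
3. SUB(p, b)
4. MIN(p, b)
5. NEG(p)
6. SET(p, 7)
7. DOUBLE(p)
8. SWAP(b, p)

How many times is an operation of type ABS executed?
1

Counting ABS operations:
Step 2: ABS(p) ← ABS
Total: 1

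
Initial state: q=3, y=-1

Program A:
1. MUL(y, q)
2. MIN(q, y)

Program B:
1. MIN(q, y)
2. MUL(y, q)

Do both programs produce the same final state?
No

Program A final state: q=-3, y=-3
Program B final state: q=-1, y=1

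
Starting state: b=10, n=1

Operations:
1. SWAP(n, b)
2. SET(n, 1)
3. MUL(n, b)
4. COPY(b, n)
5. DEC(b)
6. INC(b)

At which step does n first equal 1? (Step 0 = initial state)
Step 0

Tracing n:
Initial: n = 1 ← first occurrence
After step 1: n = 10
After step 2: n = 1
After step 3: n = 1
After step 4: n = 1
After step 5: n = 1
After step 6: n = 1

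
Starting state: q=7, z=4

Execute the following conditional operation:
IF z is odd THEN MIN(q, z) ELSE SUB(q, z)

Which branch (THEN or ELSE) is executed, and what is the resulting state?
Branch: ELSE, Final state: q=3, z=4

Evaluating condition: z is odd
Condition is False, so ELSE branch executes
After SUB(q, z): q=3, z=4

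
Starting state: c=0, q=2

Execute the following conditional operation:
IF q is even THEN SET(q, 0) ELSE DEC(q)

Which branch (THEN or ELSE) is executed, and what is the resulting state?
Branch: THEN, Final state: c=0, q=0

Evaluating condition: q is even
Condition is True, so THEN branch executes
After SET(q, 0): c=0, q=0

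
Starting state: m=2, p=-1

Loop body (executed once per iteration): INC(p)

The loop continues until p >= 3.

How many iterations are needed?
4

Tracing iterations:
Initial: m=2, p=-1
After iteration 1: m=2, p=0
After iteration 2: m=2, p=1
After iteration 3: m=2, p=2
After iteration 4: m=2, p=3
p >= 3 now holds, so the loop exits after 4 iterations.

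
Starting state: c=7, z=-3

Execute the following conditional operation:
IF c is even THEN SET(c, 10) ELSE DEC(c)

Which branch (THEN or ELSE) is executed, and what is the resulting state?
Branch: ELSE, Final state: c=6, z=-3

Evaluating condition: c is even
Condition is False, so ELSE branch executes
After DEC(c): c=6, z=-3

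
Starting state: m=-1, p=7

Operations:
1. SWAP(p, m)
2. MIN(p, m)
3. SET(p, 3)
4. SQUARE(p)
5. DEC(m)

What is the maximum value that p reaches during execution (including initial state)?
9

Values of p at each step:
Initial: p = 7
After step 1: p = -1
After step 2: p = -1
After step 3: p = 3
After step 4: p = 9 ← maximum
After step 5: p = 9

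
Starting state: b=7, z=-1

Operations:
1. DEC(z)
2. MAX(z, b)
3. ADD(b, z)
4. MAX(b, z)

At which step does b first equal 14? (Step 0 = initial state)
Step 3

Tracing b:
Initial: b = 7
After step 1: b = 7
After step 2: b = 7
After step 3: b = 14 ← first occurrence
After step 4: b = 14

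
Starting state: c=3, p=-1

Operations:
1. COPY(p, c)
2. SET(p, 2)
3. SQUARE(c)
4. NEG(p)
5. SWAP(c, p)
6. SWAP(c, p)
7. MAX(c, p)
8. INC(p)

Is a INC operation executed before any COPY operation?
No

First INC: step 8
First COPY: step 1
Since 8 > 1, COPY comes first.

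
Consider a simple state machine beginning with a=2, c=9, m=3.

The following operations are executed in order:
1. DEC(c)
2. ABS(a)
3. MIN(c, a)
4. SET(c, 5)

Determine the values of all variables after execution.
{a: 2, c: 5, m: 3}

Step-by-step execution:
Initial: a=2, c=9, m=3
After step 1 (DEC(c)): a=2, c=8, m=3
After step 2 (ABS(a)): a=2, c=8, m=3
After step 3 (MIN(c, a)): a=2, c=2, m=3
After step 4 (SET(c, 5)): a=2, c=5, m=3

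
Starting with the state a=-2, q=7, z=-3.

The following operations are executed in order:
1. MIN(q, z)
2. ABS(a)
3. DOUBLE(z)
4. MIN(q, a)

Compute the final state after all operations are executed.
{a: 2, q: -3, z: -6}

Step-by-step execution:
Initial: a=-2, q=7, z=-3
After step 1 (MIN(q, z)): a=-2, q=-3, z=-3
After step 2 (ABS(a)): a=2, q=-3, z=-3
After step 3 (DOUBLE(z)): a=2, q=-3, z=-6
After step 4 (MIN(q, a)): a=2, q=-3, z=-6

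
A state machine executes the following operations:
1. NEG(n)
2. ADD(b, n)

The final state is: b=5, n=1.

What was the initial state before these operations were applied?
b=4, n=-1

Working backwards:
Final state: b=5, n=1
Before step 2 (ADD(b, n)): b=4, n=1
Before step 1 (NEG(n)): b=4, n=-1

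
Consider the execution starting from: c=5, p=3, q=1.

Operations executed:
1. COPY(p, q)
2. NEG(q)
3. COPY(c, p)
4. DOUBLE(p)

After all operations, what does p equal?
p = 2

Tracing execution:
Step 1: COPY(p, q) → p = 1
Step 2: NEG(q) → p = 1
Step 3: COPY(c, p) → p = 1
Step 4: DOUBLE(p) → p = 2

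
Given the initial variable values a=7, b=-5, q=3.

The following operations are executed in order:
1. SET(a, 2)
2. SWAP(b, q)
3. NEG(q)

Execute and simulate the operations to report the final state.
{a: 2, b: 3, q: 5}

Step-by-step execution:
Initial: a=7, b=-5, q=3
After step 1 (SET(a, 2)): a=2, b=-5, q=3
After step 2 (SWAP(b, q)): a=2, b=3, q=-5
After step 3 (NEG(q)): a=2, b=3, q=5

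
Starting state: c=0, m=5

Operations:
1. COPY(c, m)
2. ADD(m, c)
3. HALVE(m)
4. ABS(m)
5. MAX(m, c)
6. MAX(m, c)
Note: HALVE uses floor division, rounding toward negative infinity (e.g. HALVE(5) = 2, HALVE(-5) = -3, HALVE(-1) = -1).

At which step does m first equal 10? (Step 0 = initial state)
Step 2

Tracing m:
Initial: m = 5
After step 1: m = 5
After step 2: m = 10 ← first occurrence
After step 3: m = 5
After step 4: m = 5
After step 5: m = 5
After step 6: m = 5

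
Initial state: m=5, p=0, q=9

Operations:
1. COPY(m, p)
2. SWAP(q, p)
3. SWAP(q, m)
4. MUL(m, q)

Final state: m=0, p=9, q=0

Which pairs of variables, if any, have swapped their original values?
(q, p)

Comparing initial and final values:
m: 5 → 0
q: 9 → 0
p: 0 → 9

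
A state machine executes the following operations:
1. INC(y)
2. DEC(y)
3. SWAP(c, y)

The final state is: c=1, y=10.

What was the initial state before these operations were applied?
c=10, y=1

Working backwards:
Final state: c=1, y=10
Before step 3 (SWAP(c, y)): c=10, y=1
Before step 2 (DEC(y)): c=10, y=2
Before step 1 (INC(y)): c=10, y=1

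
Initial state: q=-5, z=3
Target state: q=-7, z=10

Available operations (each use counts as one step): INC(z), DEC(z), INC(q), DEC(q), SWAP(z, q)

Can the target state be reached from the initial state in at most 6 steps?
No

The target state cannot be reached within 6 steps.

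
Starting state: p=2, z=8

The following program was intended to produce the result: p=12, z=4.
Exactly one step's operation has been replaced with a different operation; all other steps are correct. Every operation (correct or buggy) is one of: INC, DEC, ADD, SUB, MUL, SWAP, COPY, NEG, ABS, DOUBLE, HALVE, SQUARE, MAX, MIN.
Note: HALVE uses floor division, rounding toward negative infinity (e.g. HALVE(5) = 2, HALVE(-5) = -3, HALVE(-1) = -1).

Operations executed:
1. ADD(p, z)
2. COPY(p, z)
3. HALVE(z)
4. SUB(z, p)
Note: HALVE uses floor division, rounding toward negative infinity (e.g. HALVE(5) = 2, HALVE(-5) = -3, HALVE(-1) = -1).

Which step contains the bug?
Step 4

Trace with buggy code:
Initial: p=2, z=8
After step 1: p=10, z=8
After step 2: p=8, z=8
After step 3: p=8, z=4
After step 4: p=8, z=-4
Actual final p=8, z=-4 ≠ expected p=12, z=4.
Step 4 is the only position where a single-operation replacement can produce the expected result.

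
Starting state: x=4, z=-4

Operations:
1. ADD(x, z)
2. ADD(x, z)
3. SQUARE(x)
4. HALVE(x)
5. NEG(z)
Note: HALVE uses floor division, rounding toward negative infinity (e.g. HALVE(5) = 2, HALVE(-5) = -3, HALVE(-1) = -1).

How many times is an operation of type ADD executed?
2

Counting ADD operations:
Step 1: ADD(x, z) ← ADD
Step 2: ADD(x, z) ← ADD
Total: 2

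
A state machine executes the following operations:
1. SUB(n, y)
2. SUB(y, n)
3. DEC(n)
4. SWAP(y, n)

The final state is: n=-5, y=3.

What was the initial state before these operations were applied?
n=3, y=-1

Working backwards:
Final state: n=-5, y=3
Before step 4 (SWAP(y, n)): n=3, y=-5
Before step 3 (DEC(n)): n=4, y=-5
Before step 2 (SUB(y, n)): n=4, y=-1
Before step 1 (SUB(n, y)): n=3, y=-1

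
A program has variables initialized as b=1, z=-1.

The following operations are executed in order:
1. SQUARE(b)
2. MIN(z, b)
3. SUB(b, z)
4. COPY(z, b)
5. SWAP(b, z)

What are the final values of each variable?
{b: 2, z: 2}

Step-by-step execution:
Initial: b=1, z=-1
After step 1 (SQUARE(b)): b=1, z=-1
After step 2 (MIN(z, b)): b=1, z=-1
After step 3 (SUB(b, z)): b=2, z=-1
After step 4 (COPY(z, b)): b=2, z=2
After step 5 (SWAP(b, z)): b=2, z=2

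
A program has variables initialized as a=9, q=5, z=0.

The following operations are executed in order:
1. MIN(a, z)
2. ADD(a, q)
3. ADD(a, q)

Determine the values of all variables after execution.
{a: 10, q: 5, z: 0}

Step-by-step execution:
Initial: a=9, q=5, z=0
After step 1 (MIN(a, z)): a=0, q=5, z=0
After step 2 (ADD(a, q)): a=5, q=5, z=0
After step 3 (ADD(a, q)): a=10, q=5, z=0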